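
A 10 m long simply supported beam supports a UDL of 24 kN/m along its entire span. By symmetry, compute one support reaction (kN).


Total load = w * L = 24 * 10 = 240 kN
By symmetry, each reaction R = total / 2 = 240 / 2 = 120.0 kN

120.0 kN


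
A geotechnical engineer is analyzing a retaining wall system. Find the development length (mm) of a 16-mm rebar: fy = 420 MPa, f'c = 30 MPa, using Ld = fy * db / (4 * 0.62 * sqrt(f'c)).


Ld = (fy * db) / (4 * 0.62 * sqrt(f'c))
= (420 * 16) / (4 * 0.62 * sqrt(30))
= 6720 / 13.5835
= 494.72 mm

494.72 mm


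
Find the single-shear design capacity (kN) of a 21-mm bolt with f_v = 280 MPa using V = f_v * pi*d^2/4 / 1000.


A = pi * d^2 / 4 = pi * 21^2 / 4 = 346.3606 mm^2
V = f_v * A / 1000 = 280 * 346.3606 / 1000
= 96.981 kN

96.981 kN


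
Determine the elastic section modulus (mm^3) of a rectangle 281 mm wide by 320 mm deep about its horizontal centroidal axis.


S = b * h^2 / 6
= 281 * 320^2 / 6
= 281 * 102400 / 6
= 4795733.33 mm^3

4795733.33 mm^3


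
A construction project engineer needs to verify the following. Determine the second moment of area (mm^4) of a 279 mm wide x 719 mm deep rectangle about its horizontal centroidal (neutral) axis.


I = b * h^3 / 12
= 279 * 719^3 / 12
= 279 * 371694959 / 12
= 8641907796.75 mm^4

8641907796.75 mm^4


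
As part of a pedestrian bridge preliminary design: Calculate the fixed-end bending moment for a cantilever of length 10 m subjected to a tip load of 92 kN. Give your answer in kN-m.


For a cantilever with a point load at the free end:
M_max = P * L = 92 * 10 = 920 kN-m

920 kN-m


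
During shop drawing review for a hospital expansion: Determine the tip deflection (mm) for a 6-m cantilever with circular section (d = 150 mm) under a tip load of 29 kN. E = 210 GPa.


I = pi * d^4 / 64 = pi * 150^4 / 64 = 24850488.76 mm^4
L = 6000.0 mm, P = 29000.0 N, E = 210000.0 MPa
delta = P * L^3 / (3 * E * I)
= 29000.0 * 6000.0^3 / (3 * 210000.0 * 24850488.76)
= 400.1071 mm

400.1071 mm


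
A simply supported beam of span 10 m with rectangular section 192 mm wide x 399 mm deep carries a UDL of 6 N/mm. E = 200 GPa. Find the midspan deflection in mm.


I = 192 * 399^3 / 12 = 1016339184.0 mm^4
L = 10000.0 mm, w = 6 N/mm, E = 200000.0 MPa
delta = 5 * w * L^4 / (384 * E * I)
= 5 * 6 * 10000.0^4 / (384 * 200000.0 * 1016339184.0)
= 3.8435 mm

3.8435 mm


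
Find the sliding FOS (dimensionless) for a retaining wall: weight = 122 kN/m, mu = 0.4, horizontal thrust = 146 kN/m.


Resisting force = mu * W = 0.4 * 122 = 48.8 kN/m
FOS = Resisting / Driving = 48.8 / 146
= 0.3342 (dimensionless)

0.3342 (dimensionless)


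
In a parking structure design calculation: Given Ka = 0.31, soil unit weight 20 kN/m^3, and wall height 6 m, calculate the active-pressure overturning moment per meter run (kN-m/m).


Pa = 0.5 * Ka * gamma * H^2
= 0.5 * 0.31 * 20 * 6^2
= 111.6 kN/m
Arm = H / 3 = 6 / 3 = 2.0 m
Mo = Pa * arm = Pa * H / 3 = 111.6 * 6 / 3 = 223.2 kN-m/m

223.2 kN-m/m


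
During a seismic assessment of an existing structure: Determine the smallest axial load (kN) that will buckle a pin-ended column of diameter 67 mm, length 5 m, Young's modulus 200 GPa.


I = pi * d^4 / 64 = 989165.84 mm^4
L = 5000.0 mm
P_cr = pi^2 * E * I / L^2
= 9.8696 * 200000.0 * 989165.84 / 5000.0^2
= 78101.4 N = 78.1014 kN

78.1014 kN


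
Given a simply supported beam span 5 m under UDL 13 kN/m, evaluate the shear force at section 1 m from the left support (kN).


R_A = w * L / 2 = 13 * 5 / 2 = 32.5 kN
V(x) = R_A - w * x = 32.5 - 13 * 1
= 19.5 kN

19.5 kN


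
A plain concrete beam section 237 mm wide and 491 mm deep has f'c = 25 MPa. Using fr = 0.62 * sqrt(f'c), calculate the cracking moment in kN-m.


fr = 0.62 * sqrt(25) = 0.62 * 5.0 = 3.1 MPa
I = 237 * 491^3 / 12 = 2337822727.25 mm^4
y_t = 245.5 mm
M_cr = fr * I / y_t = 3.1 * 2337822727.25 / 245.5 N-mm
= 29.5204 kN-m

29.5204 kN-m


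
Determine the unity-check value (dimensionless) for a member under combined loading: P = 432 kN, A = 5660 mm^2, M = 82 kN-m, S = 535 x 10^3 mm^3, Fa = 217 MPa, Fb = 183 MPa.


f_a = P / A = 432000.0 / 5660 = 76.3251 MPa
f_b = M / S = 82000000.0 / 535000.0 = 153.271 MPa
Ratio = f_a / Fa + f_b / Fb
= 76.3251 / 217 + 153.271 / 183
= 1.1893 (dimensionless)

1.1893 (dimensionless)


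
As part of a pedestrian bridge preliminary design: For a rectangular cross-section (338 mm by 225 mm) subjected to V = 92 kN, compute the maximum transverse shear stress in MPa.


A = b * h = 338 * 225 = 76050 mm^2
V = 92 kN = 92000.0 N
tau_max = 1.5 * V / A = 1.5 * 92000.0 / 76050
= 1.8146 MPa

1.8146 MPa


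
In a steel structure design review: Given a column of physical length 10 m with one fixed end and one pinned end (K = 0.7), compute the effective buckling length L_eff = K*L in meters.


L_eff = K * L
= 0.7 * 10
= 7.0 m

7.0 m


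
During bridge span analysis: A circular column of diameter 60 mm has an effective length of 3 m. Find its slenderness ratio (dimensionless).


Radius of gyration r = d / 4 = 60 / 4 = 15.0 mm
L_eff = 3000.0 mm
Slenderness ratio = L / r = 3000.0 / 15.0 = 200.0 (dimensionless)

200.0 (dimensionless)


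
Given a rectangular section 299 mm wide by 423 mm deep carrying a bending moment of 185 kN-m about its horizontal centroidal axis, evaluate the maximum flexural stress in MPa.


I = b * h^3 / 12 = 299 * 423^3 / 12 = 1885866927.75 mm^4
y = h / 2 = 423 / 2 = 211.5 mm
M = 185 kN-m = 185000000.0 N-mm
sigma = M * y / I = 185000000.0 * 211.5 / 1885866927.75
= 20.75 MPa

20.75 MPa


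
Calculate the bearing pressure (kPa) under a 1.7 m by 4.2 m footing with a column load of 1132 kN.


A = 1.7 * 4.2 = 7.14 m^2
q = P / A = 1132 / 7.14
= 158.5434 kPa

158.5434 kPa


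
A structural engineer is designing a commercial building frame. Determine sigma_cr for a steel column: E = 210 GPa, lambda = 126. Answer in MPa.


sigma_cr = pi^2 * E / lambda^2
= 9.8696 * 210000.0 / 126^2
= 9.8696 * 210000.0 / 15876
= 130.5503 MPa

130.5503 MPa


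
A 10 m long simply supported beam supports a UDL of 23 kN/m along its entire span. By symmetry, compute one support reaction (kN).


Total load = w * L = 23 * 10 = 230 kN
By symmetry, each reaction R = total / 2 = 230 / 2 = 115.0 kN

115.0 kN


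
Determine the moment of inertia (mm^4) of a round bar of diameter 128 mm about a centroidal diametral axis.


r = d / 2 = 128 / 2 = 64.0 mm
I = pi * r^4 / 4 = pi * 64.0^4 / 4
= 13176794.63 mm^4

13176794.63 mm^4


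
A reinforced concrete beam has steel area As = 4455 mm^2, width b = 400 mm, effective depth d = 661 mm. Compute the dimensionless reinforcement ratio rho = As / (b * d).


rho = As / (b * d)
= 4455 / (400 * 661)
= 4455 / 264400
= 0.016849 (dimensionless)

0.016849 (dimensionless)


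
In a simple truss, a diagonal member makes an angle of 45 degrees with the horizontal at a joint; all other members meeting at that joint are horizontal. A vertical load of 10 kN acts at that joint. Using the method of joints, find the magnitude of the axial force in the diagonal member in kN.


At the joint, only the diagonal has a vertical component, so vertical equilibrium gives:
F * sin(45) = 10
F = 10 / sin(45)
= 10 / 0.707107
= 14.14 kN

14.14 kN


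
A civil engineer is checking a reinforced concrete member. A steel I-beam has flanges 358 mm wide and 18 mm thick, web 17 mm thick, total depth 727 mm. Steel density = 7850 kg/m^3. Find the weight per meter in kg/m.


A_flanges = 2 * 358 * 18 = 12888 mm^2
A_web = (727 - 2 * 18) * 17 = 11747 mm^2
A_total = 12888 + 11747 = 24635 mm^2 = 0.024635 m^2
Weight = rho * A = 7850 * 0.024635 = 193.3847 kg/m

193.3847 kg/m


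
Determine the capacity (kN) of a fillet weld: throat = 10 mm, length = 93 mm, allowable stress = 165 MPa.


Strength = throat * length * allowable stress
= 10 * 93 * 165 N
= 153450 N
= 153.45 kN

153.45 kN


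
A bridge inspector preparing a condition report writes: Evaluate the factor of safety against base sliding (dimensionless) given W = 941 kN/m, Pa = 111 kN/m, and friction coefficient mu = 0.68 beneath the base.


Resisting force = mu * W = 0.68 * 941 = 639.88 kN/m
FOS = Resisting / Driving = 639.88 / 111
= 5.7647 (dimensionless)

5.7647 (dimensionless)


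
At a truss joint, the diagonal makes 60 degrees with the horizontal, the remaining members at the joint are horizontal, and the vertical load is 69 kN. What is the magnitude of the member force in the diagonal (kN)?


At the joint, only the diagonal has a vertical component, so vertical equilibrium gives:
F * sin(60) = 69
F = 69 / sin(60)
= 69 / 0.866025
= 79.67 kN

79.67 kN


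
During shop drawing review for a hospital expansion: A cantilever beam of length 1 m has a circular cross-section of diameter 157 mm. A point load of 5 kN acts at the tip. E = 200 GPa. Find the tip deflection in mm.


I = pi * d^4 / 64 = pi * 157^4 / 64 = 29824179.76 mm^4
L = 1000.0 mm, P = 5000.0 N, E = 200000.0 MPa
delta = P * L^3 / (3 * E * I)
= 5000.0 * 1000.0^3 / (3 * 200000.0 * 29824179.76)
= 0.2794 mm

0.2794 mm


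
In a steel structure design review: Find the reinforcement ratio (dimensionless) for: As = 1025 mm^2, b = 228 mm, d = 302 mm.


rho = As / (b * d)
= 1025 / (228 * 302)
= 1025 / 68856
= 0.014886 (dimensionless)

0.014886 (dimensionless)


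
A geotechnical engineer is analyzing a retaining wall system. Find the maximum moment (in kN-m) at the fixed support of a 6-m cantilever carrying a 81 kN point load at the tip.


For a cantilever with a point load at the free end:
M_max = P * L = 81 * 6 = 486 kN-m

486 kN-m


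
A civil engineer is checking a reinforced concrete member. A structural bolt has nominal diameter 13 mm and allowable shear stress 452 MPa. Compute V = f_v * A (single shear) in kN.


A = pi * d^2 / 4 = pi * 13^2 / 4 = 132.7323 mm^2
V = f_v * A / 1000 = 452 * 132.7323 / 1000
= 59.995 kN

59.995 kN


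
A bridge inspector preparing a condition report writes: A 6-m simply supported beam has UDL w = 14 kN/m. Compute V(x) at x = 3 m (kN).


R_A = w * L / 2 = 14 * 6 / 2 = 42.0 kN
V(x) = R_A - w * x = 42.0 - 14 * 3
= 0.0 kN

0.0 kN


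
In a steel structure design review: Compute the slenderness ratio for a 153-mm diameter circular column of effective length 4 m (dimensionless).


Radius of gyration r = d / 4 = 153 / 4 = 38.25 mm
L_eff = 4000.0 mm
Slenderness ratio = L / r = 4000.0 / 38.25 = 104.58 (dimensionless)

104.58 (dimensionless)


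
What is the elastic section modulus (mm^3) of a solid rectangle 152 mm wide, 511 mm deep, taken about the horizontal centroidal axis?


S = b * h^2 / 6
= 152 * 511^2 / 6
= 152 * 261121 / 6
= 6615065.33 mm^3

6615065.33 mm^3


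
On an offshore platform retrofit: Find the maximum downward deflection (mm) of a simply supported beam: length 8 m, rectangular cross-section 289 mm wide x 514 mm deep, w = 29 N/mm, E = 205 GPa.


I = 289 * 514^3 / 12 = 3270438251.33 mm^4
L = 8000.0 mm, w = 29 N/mm, E = 205000.0 MPa
delta = 5 * w * L^4 / (384 * E * I)
= 5 * 29 * 8000.0^4 / (384 * 205000.0 * 3270438251.33)
= 2.3069 mm

2.3069 mm


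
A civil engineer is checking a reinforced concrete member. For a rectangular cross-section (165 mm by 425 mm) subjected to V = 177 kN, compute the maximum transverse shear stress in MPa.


A = b * h = 165 * 425 = 70125 mm^2
V = 177 kN = 177000.0 N
tau_max = 1.5 * V / A = 1.5 * 177000.0 / 70125
= 3.7861 MPa

3.7861 MPa


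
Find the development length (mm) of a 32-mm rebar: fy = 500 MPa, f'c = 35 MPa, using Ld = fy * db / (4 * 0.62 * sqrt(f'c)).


Ld = (fy * db) / (4 * 0.62 * sqrt(f'c))
= (500 * 32) / (4 * 0.62 * sqrt(35))
= 16000 / 14.6719
= 1090.52 mm

1090.52 mm


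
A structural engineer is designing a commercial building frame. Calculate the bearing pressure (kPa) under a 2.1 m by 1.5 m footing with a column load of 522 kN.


A = 2.1 * 1.5 = 3.15 m^2
q = P / A = 522 / 3.15
= 165.7143 kPa

165.7143 kPa


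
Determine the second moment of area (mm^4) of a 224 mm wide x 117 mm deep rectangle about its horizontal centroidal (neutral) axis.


I = b * h^3 / 12
= 224 * 117^3 / 12
= 224 * 1601613 / 12
= 29896776.0 mm^4

29896776.0 mm^4


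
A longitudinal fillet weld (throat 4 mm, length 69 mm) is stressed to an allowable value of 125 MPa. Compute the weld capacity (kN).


Strength = throat * length * allowable stress
= 4 * 69 * 125 N
= 34500 N
= 34.5 kN

34.5 kN


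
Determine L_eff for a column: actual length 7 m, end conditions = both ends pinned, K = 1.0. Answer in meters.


L_eff = K * L
= 1.0 * 7
= 7.0 m

7.0 m


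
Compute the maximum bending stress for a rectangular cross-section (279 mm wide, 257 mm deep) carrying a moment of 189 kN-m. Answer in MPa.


I = b * h^3 / 12 = 279 * 257^3 / 12 = 394659287.25 mm^4
y = h / 2 = 257 / 2 = 128.5 mm
M = 189 kN-m = 189000000.0 N-mm
sigma = M * y / I = 189000000.0 * 128.5 / 394659287.25
= 61.54 MPa

61.54 MPa


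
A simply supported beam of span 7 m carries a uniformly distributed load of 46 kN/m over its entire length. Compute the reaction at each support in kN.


Total load = w * L = 46 * 7 = 322 kN
By symmetry, each reaction R = total / 2 = 322 / 2 = 161.0 kN

161.0 kN


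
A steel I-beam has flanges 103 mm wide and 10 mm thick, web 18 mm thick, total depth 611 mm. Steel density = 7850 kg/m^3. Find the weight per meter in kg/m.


A_flanges = 2 * 103 * 10 = 2060 mm^2
A_web = (611 - 2 * 10) * 18 = 10638 mm^2
A_total = 2060 + 10638 = 12698 mm^2 = 0.012698 m^2
Weight = rho * A = 7850 * 0.012698 = 99.6793 kg/m

99.6793 kg/m


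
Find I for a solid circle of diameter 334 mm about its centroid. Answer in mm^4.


r = d / 2 = 334 / 2 = 167.0 mm
I = pi * r^4 / 4 = pi * 167.0^4 / 4
= 610879802.01 mm^4

610879802.01 mm^4


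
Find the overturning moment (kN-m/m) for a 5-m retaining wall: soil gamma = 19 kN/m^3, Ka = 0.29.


Pa = 0.5 * Ka * gamma * H^2
= 0.5 * 0.29 * 19 * 5^2
= 68.875 kN/m
Arm = H / 3 = 5 / 3 = 1.6667 m
Mo = Pa * arm = Pa * H / 3 = 68.875 * 5 / 3 = 114.7917 kN-m/m

114.7917 kN-m/m


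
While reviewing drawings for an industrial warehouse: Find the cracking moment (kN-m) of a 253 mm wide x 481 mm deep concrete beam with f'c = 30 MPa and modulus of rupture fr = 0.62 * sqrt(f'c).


fr = 0.62 * sqrt(30) = 0.62 * 5.4772 = 3.3959 MPa
I = 253 * 481^3 / 12 = 2346251181.08 mm^4
y_t = 240.5 mm
M_cr = fr * I / y_t = 3.3959 * 2346251181.08 / 240.5 N-mm
= 33.1293 kN-m

33.1293 kN-m


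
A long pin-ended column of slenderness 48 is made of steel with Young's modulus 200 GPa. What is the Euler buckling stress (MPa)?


sigma_cr = pi^2 * E / lambda^2
= 9.8696 * 200000.0 / 48^2
= 9.8696 * 200000.0 / 2304
= 856.7365 MPa

856.7365 MPa


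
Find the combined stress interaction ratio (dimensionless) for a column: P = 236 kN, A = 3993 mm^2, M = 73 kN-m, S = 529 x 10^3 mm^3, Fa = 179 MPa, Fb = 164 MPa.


f_a = P / A = 236000.0 / 3993 = 59.1034 MPa
f_b = M / S = 73000000.0 / 529000.0 = 137.9962 MPa
Ratio = f_a / Fa + f_b / Fb
= 59.1034 / 179 + 137.9962 / 164
= 1.1716 (dimensionless)

1.1716 (dimensionless)


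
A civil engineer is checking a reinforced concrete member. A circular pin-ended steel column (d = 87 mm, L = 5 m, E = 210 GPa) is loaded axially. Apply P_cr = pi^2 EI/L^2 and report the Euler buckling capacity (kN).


I = pi * d^4 / 64 = 2812204.57 mm^4
L = 5000.0 mm
P_cr = pi^2 * E * I / L^2
= 9.8696 * 210000.0 * 2812204.57 / 5000.0^2
= 233144.91 N = 233.1449 kN

233.1449 kN


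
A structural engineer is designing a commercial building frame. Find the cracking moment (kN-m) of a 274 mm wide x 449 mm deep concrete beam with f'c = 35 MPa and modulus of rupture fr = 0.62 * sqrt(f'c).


fr = 0.62 * sqrt(35) = 0.62 * 5.9161 = 3.668 MPa
I = 274 * 449^3 / 12 = 2066847052.17 mm^4
y_t = 224.5 mm
M_cr = fr * I / y_t = 3.668 * 2066847052.17 / 224.5 N-mm
= 33.769 kN-m

33.769 kN-m


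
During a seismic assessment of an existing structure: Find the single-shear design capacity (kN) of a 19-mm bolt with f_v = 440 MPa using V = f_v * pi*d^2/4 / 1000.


A = pi * d^2 / 4 = pi * 19^2 / 4 = 283.5287 mm^2
V = f_v * A / 1000 = 440 * 283.5287 / 1000
= 124.7526 kN

124.7526 kN


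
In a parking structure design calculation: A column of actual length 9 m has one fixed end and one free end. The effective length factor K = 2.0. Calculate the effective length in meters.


L_eff = K * L
= 2.0 * 9
= 18.0 m

18.0 m


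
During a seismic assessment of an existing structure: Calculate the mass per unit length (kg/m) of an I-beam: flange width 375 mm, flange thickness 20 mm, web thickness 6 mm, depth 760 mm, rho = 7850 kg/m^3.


A_flanges = 2 * 375 * 20 = 15000 mm^2
A_web = (760 - 2 * 20) * 6 = 4320 mm^2
A_total = 15000 + 4320 = 19320 mm^2 = 0.019320 m^2
Weight = rho * A = 7850 * 0.019320 = 151.662 kg/m

151.662 kg/m


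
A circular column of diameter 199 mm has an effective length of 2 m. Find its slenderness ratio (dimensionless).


Radius of gyration r = d / 4 = 199 / 4 = 49.75 mm
L_eff = 2000.0 mm
Slenderness ratio = L / r = 2000.0 / 49.75 = 40.2 (dimensionless)

40.2 (dimensionless)


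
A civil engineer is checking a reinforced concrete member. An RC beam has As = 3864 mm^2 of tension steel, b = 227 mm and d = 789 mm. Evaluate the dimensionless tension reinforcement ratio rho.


rho = As / (b * d)
= 3864 / (227 * 789)
= 3864 / 179103
= 0.021574 (dimensionless)

0.021574 (dimensionless)


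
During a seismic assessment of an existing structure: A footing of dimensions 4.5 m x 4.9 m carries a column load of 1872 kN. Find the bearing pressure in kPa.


A = 4.5 * 4.9 = 22.05 m^2
q = P / A = 1872 / 22.05
= 84.898 kPa

84.898 kPa


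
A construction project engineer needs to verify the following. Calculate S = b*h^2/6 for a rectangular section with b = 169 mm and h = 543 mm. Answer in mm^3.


S = b * h^2 / 6
= 169 * 543^2 / 6
= 169 * 294849 / 6
= 8304913.5 mm^3

8304913.5 mm^3


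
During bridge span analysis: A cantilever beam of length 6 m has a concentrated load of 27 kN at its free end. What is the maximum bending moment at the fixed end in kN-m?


For a cantilever with a point load at the free end:
M_max = P * L = 27 * 6 = 162 kN-m

162 kN-m


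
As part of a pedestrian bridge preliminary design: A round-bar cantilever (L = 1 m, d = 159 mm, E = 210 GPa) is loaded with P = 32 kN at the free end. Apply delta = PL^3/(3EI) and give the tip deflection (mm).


I = pi * d^4 / 64 = pi * 159^4 / 64 = 31373169.51 mm^4
L = 1000.0 mm, P = 32000.0 N, E = 210000.0 MPa
delta = P * L^3 / (3 * E * I)
= 32000.0 * 1000.0^3 / (3 * 210000.0 * 31373169.51)
= 1.619 mm

1.619 mm


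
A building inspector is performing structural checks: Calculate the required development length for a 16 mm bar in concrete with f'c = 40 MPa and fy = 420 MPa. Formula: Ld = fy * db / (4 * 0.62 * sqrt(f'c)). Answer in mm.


Ld = (fy * db) / (4 * 0.62 * sqrt(f'c))
= (420 * 16) / (4 * 0.62 * sqrt(40))
= 6720 / 15.6849
= 428.44 mm

428.44 mm


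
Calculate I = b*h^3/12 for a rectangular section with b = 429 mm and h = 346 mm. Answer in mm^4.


I = b * h^3 / 12
= 429 * 346^3 / 12
= 429 * 41421736 / 12
= 1480827062.0 mm^4

1480827062.0 mm^4


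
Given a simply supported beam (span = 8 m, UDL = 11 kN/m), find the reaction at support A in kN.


Total load = w * L = 11 * 8 = 88 kN
By symmetry, each reaction R = total / 2 = 88 / 2 = 44.0 kN

44.0 kN


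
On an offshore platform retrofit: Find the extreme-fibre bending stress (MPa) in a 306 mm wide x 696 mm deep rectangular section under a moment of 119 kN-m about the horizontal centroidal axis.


I = b * h^3 / 12 = 306 * 696^3 / 12 = 8597415168.0 mm^4
y = h / 2 = 696 / 2 = 348.0 mm
M = 119 kN-m = 119000000.0 N-mm
sigma = M * y / I = 119000000.0 * 348.0 / 8597415168.0
= 4.82 MPa

4.82 MPa


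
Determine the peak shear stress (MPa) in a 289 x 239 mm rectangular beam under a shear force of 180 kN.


A = b * h = 289 * 239 = 69071 mm^2
V = 180 kN = 180000.0 N
tau_max = 1.5 * V / A = 1.5 * 180000.0 / 69071
= 3.909 MPa

3.909 MPa


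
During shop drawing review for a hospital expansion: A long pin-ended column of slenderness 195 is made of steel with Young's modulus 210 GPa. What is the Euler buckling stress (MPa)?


sigma_cr = pi^2 * E / lambda^2
= 9.8696 * 210000.0 / 195^2
= 9.8696 * 210000.0 / 38025
= 54.5067 MPa

54.5067 MPa


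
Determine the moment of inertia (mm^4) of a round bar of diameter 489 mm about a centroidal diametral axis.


r = d / 2 = 489 / 2 = 244.5 mm
I = pi * r^4 / 4 = pi * 244.5^4 / 4
= 2806760365.59 mm^4

2806760365.59 mm^4


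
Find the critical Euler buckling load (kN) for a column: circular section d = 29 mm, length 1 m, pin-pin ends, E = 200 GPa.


I = pi * d^4 / 64 = 34718.57 mm^4
L = 1000.0 mm
P_cr = pi^2 * E * I / L^2
= 9.8696 * 200000.0 * 34718.57 / 1000.0^2
= 68531.72 N = 68.5317 kN

68.5317 kN


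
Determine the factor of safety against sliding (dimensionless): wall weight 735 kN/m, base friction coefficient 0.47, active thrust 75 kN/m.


Resisting force = mu * W = 0.47 * 735 = 345.45 kN/m
FOS = Resisting / Driving = 345.45 / 75
= 4.606 (dimensionless)

4.606 (dimensionless)


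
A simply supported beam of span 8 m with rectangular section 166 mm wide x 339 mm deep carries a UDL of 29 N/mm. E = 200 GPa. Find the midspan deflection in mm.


I = 166 * 339^3 / 12 = 538922029.5 mm^4
L = 8000.0 mm, w = 29 N/mm, E = 200000.0 MPa
delta = 5 * w * L^4 / (384 * E * I)
= 5 * 29 * 8000.0^4 / (384 * 200000.0 * 538922029.5)
= 14.3496 mm

14.3496 mm


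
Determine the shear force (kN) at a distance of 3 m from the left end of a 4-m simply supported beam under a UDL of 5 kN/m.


R_A = w * L / 2 = 5 * 4 / 2 = 10.0 kN
V(x) = R_A - w * x = 10.0 - 5 * 3
= -5.0 kN

-5.0 kN


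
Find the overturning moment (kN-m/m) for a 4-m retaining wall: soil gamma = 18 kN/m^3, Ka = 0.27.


Pa = 0.5 * Ka * gamma * H^2
= 0.5 * 0.27 * 18 * 4^2
= 38.88 kN/m
Arm = H / 3 = 4 / 3 = 1.3333 m
Mo = Pa * arm = Pa * H / 3 = 38.88 * 4 / 3 = 51.84 kN-m/m

51.84 kN-m/m


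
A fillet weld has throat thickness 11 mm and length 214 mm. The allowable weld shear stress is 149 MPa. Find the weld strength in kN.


Strength = throat * length * allowable stress
= 11 * 214 * 149 N
= 350746 N
= 350.75 kN

350.75 kN


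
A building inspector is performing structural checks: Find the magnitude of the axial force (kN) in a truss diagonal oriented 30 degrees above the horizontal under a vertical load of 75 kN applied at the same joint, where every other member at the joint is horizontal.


At the joint, only the diagonal has a vertical component, so vertical equilibrium gives:
F * sin(30) = 75
F = 75 / sin(30)
= 75 / 0.5
= 150.0 kN

150.0 kN


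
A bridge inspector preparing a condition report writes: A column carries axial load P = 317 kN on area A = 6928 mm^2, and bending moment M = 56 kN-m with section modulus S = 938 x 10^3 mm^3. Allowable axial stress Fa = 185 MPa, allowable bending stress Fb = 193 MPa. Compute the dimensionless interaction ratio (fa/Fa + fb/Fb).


f_a = P / A = 317000.0 / 6928 = 45.7564 MPa
f_b = M / S = 56000000.0 / 938000.0 = 59.7015 MPa
Ratio = f_a / Fa + f_b / Fb
= 45.7564 / 185 + 59.7015 / 193
= 0.5567 (dimensionless)

0.5567 (dimensionless)


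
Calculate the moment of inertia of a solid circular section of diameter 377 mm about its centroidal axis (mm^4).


r = d / 2 = 377 / 2 = 188.5 mm
I = pi * r^4 / 4 = pi * 188.5^4 / 4
= 991597217.73 mm^4

991597217.73 mm^4


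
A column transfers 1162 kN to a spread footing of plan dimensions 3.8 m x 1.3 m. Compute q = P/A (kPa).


A = 3.8 * 1.3 = 4.94 m^2
q = P / A = 1162 / 4.94
= 235.2227 kPa

235.2227 kPa


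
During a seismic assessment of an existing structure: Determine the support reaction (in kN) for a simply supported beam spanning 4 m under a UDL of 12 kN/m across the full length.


Total load = w * L = 12 * 4 = 48 kN
By symmetry, each reaction R = total / 2 = 48 / 2 = 24.0 kN

24.0 kN


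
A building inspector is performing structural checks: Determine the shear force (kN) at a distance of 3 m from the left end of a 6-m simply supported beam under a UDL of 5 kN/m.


R_A = w * L / 2 = 5 * 6 / 2 = 15.0 kN
V(x) = R_A - w * x = 15.0 - 5 * 3
= 0.0 kN

0.0 kN


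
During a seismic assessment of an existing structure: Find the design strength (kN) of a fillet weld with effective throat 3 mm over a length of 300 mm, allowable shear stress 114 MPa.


Strength = throat * length * allowable stress
= 3 * 300 * 114 N
= 102600 N
= 102.6 kN

102.6 kN


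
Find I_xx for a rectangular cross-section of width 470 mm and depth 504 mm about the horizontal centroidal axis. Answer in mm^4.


I = b * h^3 / 12
= 470 * 504^3 / 12
= 470 * 128024064 / 12
= 5014275840.0 mm^4

5014275840.0 mm^4


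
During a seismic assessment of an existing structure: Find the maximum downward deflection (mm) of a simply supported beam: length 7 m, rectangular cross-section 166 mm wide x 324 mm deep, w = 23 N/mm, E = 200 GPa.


I = 166 * 324^3 / 12 = 470502432.0 mm^4
L = 7000.0 mm, w = 23 N/mm, E = 200000.0 MPa
delta = 5 * w * L^4 / (384 * E * I)
= 5 * 23 * 7000.0^4 / (384 * 200000.0 * 470502432.0)
= 7.6413 mm

7.6413 mm


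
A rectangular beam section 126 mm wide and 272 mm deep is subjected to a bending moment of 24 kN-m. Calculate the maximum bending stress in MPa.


I = b * h^3 / 12 = 126 * 272^3 / 12 = 211298304.0 mm^4
y = h / 2 = 272 / 2 = 136.0 mm
M = 24 kN-m = 24000000.0 N-mm
sigma = M * y / I = 24000000.0 * 136.0 / 211298304.0
= 15.45 MPa

15.45 MPa


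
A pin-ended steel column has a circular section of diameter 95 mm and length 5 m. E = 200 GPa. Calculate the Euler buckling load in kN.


I = pi * d^4 / 64 = 3998198.21 mm^4
L = 5000.0 mm
P_cr = pi^2 * E * I / L^2
= 9.8696 * 200000.0 * 3998198.21 / 5000.0^2
= 315685.08 N = 315.6851 kN

315.6851 kN


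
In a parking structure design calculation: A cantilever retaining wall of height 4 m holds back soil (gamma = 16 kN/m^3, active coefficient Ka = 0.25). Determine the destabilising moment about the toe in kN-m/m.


Pa = 0.5 * Ka * gamma * H^2
= 0.5 * 0.25 * 16 * 4^2
= 32.0 kN/m
Arm = H / 3 = 4 / 3 = 1.3333 m
Mo = Pa * arm = Pa * H / 3 = 32.0 * 4 / 3 = 42.6667 kN-m/m

42.6667 kN-m/m


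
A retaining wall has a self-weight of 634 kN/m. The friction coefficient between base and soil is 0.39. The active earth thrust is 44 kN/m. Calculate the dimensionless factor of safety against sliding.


Resisting force = mu * W = 0.39 * 634 = 247.26 kN/m
FOS = Resisting / Driving = 247.26 / 44
= 5.6195 (dimensionless)

5.6195 (dimensionless)


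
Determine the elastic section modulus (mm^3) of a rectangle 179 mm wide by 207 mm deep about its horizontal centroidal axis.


S = b * h^2 / 6
= 179 * 207^2 / 6
= 179 * 42849 / 6
= 1278328.5 mm^3

1278328.5 mm^3


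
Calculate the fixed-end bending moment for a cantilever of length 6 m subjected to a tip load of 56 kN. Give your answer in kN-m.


For a cantilever with a point load at the free end:
M_max = P * L = 56 * 6 = 336 kN-m

336 kN-m


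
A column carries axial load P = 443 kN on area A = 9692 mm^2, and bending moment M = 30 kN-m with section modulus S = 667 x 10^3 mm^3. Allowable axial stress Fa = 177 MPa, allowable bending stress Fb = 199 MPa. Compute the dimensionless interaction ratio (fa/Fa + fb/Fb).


f_a = P / A = 443000.0 / 9692 = 45.7078 MPa
f_b = M / S = 30000000.0 / 667000.0 = 44.9775 MPa
Ratio = f_a / Fa + f_b / Fb
= 45.7078 / 177 + 44.9775 / 199
= 0.4843 (dimensionless)

0.4843 (dimensionless)


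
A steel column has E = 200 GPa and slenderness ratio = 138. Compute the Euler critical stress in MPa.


sigma_cr = pi^2 * E / lambda^2
= 9.8696 * 200000.0 / 138^2
= 9.8696 * 200000.0 / 19044
= 103.6505 MPa

103.6505 MPa


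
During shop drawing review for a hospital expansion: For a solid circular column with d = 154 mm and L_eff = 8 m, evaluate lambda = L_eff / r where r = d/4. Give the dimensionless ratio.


Radius of gyration r = d / 4 = 154 / 4 = 38.5 mm
L_eff = 8000.0 mm
Slenderness ratio = L / r = 8000.0 / 38.5 = 207.79 (dimensionless)

207.79 (dimensionless)


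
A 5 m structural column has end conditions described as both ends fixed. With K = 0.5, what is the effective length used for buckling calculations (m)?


L_eff = K * L
= 0.5 * 5
= 2.5 m

2.5 m


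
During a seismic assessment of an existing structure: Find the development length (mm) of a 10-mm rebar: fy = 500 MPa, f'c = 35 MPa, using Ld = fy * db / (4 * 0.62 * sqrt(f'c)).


Ld = (fy * db) / (4 * 0.62 * sqrt(f'c))
= (500 * 10) / (4 * 0.62 * sqrt(35))
= 5000 / 14.6719
= 340.79 mm

340.79 mm


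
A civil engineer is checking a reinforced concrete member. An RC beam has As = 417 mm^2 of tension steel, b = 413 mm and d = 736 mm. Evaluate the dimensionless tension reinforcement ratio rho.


rho = As / (b * d)
= 417 / (413 * 736)
= 417 / 303968
= 0.001372 (dimensionless)

0.001372 (dimensionless)


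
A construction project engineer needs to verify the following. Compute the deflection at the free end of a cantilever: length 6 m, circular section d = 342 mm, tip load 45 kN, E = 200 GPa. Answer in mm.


I = pi * d^4 / 64 = pi * 342^4 / 64 = 671543767.66 mm^4
L = 6000.0 mm, P = 45000.0 N, E = 200000.0 MPa
delta = P * L^3 / (3 * E * I)
= 45000.0 * 6000.0^3 / (3 * 200000.0 * 671543767.66)
= 24.1235 mm

24.1235 mm


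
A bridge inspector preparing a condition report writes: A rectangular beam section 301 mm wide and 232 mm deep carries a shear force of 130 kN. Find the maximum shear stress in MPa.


A = b * h = 301 * 232 = 69832 mm^2
V = 130 kN = 130000.0 N
tau_max = 1.5 * V / A = 1.5 * 130000.0 / 69832
= 2.7924 MPa

2.7924 MPa


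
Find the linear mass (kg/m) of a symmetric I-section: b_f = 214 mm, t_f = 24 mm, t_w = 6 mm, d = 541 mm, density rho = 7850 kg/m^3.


A_flanges = 2 * 214 * 24 = 10272 mm^2
A_web = (541 - 2 * 24) * 6 = 2958 mm^2
A_total = 10272 + 2958 = 13230 mm^2 = 0.013230 m^2
Weight = rho * A = 7850 * 0.013230 = 103.8555 kg/m

103.8555 kg/m


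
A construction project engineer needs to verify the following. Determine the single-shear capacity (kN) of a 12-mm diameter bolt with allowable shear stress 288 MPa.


A = pi * d^2 / 4 = pi * 12^2 / 4 = 113.0973 mm^2
V = f_v * A / 1000 = 288 * 113.0973 / 1000
= 32.572 kN

32.572 kN


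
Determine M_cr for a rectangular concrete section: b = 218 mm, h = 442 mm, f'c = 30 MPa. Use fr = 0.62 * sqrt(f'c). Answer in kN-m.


fr = 0.62 * sqrt(30) = 0.62 * 5.4772 = 3.3959 MPa
I = 218 * 442^3 / 12 = 1568707798.67 mm^4
y_t = 221.0 mm
M_cr = fr * I / y_t = 3.3959 * 1568707798.67 / 221.0 N-mm
= 24.1047 kN-m

24.1047 kN-m


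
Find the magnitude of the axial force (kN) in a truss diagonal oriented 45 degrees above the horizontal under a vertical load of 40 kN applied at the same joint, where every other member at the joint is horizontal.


At the joint, only the diagonal has a vertical component, so vertical equilibrium gives:
F * sin(45) = 40
F = 40 / sin(45)
= 40 / 0.707107
= 56.57 kN

56.57 kN


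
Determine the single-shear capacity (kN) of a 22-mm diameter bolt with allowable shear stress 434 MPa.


A = pi * d^2 / 4 = pi * 22^2 / 4 = 380.1327 mm^2
V = f_v * A / 1000 = 434 * 380.1327 / 1000
= 164.9776 kN

164.9776 kN


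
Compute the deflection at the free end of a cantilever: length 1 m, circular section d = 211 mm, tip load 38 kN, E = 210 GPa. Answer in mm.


I = pi * d^4 / 64 = pi * 211^4 / 64 = 97297060.54 mm^4
L = 1000.0 mm, P = 38000.0 N, E = 210000.0 MPa
delta = P * L^3 / (3 * E * I)
= 38000.0 * 1000.0^3 / (3 * 210000.0 * 97297060.54)
= 0.6199 mm

0.6199 mm


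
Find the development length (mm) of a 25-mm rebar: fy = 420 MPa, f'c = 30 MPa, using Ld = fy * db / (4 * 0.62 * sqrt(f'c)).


Ld = (fy * db) / (4 * 0.62 * sqrt(f'c))
= (420 * 25) / (4 * 0.62 * sqrt(30))
= 10500 / 13.5835
= 773.0 mm

773.0 mm


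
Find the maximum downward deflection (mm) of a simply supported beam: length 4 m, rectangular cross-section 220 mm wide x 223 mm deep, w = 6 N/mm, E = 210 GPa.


I = 220 * 223^3 / 12 = 203308728.33 mm^4
L = 4000.0 mm, w = 6 N/mm, E = 210000.0 MPa
delta = 5 * w * L^4 / (384 * E * I)
= 5 * 6 * 4000.0^4 / (384 * 210000.0 * 203308728.33)
= 0.4684 mm

0.4684 mm


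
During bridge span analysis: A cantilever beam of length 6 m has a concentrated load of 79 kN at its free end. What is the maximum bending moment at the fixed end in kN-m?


For a cantilever with a point load at the free end:
M_max = P * L = 79 * 6 = 474 kN-m

474 kN-m


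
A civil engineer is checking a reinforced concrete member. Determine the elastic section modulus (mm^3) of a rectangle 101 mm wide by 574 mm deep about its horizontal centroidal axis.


S = b * h^2 / 6
= 101 * 574^2 / 6
= 101 * 329476 / 6
= 5546179.33 mm^3

5546179.33 mm^3


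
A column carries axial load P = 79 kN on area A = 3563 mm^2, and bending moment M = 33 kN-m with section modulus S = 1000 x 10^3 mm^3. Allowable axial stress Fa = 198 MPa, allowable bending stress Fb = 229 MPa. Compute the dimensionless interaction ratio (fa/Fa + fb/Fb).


f_a = P / A = 79000.0 / 3563 = 22.1723 MPa
f_b = M / S = 33000000.0 / 1000000.0 = 33.0 MPa
Ratio = f_a / Fa + f_b / Fb
= 22.1723 / 198 + 33.0 / 229
= 0.2561 (dimensionless)

0.2561 (dimensionless)


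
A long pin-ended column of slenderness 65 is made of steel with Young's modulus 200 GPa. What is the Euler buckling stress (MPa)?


sigma_cr = pi^2 * E / lambda^2
= 9.8696 * 200000.0 / 65^2
= 9.8696 * 200000.0 / 4225
= 467.2002 MPa

467.2002 MPa


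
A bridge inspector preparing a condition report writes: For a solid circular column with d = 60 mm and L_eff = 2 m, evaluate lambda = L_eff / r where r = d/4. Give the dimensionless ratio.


Radius of gyration r = d / 4 = 60 / 4 = 15.0 mm
L_eff = 2000.0 mm
Slenderness ratio = L / r = 2000.0 / 15.0 = 133.33 (dimensionless)

133.33 (dimensionless)


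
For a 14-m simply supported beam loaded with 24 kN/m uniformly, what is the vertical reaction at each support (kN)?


Total load = w * L = 24 * 14 = 336 kN
By symmetry, each reaction R = total / 2 = 336 / 2 = 168.0 kN

168.0 kN


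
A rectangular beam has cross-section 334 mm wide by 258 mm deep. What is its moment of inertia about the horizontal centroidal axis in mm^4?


I = b * h^3 / 12
= 334 * 258^3 / 12
= 334 * 17173512 / 12
= 477996084.0 mm^4

477996084.0 mm^4


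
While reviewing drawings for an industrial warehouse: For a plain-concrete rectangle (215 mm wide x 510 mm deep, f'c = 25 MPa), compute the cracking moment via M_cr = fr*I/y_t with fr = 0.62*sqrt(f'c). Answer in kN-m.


fr = 0.62 * sqrt(25) = 0.62 * 5.0 = 3.1 MPa
I = 215 * 510^3 / 12 = 2376663750.0 mm^4
y_t = 255.0 mm
M_cr = fr * I / y_t = 3.1 * 2376663750.0 / 255.0 N-mm
= 28.8928 kN-m

28.8928 kN-m


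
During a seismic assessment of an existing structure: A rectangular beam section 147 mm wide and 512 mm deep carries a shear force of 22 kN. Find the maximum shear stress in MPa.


A = b * h = 147 * 512 = 75264 mm^2
V = 22 kN = 22000.0 N
tau_max = 1.5 * V / A = 1.5 * 22000.0 / 75264
= 0.4385 MPa

0.4385 MPa


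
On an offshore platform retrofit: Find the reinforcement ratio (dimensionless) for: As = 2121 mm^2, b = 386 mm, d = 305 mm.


rho = As / (b * d)
= 2121 / (386 * 305)
= 2121 / 117730
= 0.018016 (dimensionless)

0.018016 (dimensionless)


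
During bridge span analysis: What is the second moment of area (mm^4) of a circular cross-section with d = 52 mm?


r = d / 2 = 52 / 2 = 26.0 mm
I = pi * r^4 / 4 = pi * 26.0^4 / 4
= 358908.11 mm^4

358908.11 mm^4


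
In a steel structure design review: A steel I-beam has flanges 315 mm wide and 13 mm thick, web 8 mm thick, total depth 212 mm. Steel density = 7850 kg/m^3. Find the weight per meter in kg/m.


A_flanges = 2 * 315 * 13 = 8190 mm^2
A_web = (212 - 2 * 13) * 8 = 1488 mm^2
A_total = 8190 + 1488 = 9678 mm^2 = 0.009678 m^2
Weight = rho * A = 7850 * 0.009678 = 75.9723 kg/m

75.9723 kg/m


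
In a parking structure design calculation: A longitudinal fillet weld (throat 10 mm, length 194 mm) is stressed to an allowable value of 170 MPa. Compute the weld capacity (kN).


Strength = throat * length * allowable stress
= 10 * 194 * 170 N
= 329800 N
= 329.8 kN

329.8 kN


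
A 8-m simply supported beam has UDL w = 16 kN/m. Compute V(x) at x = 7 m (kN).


R_A = w * L / 2 = 16 * 8 / 2 = 64.0 kN
V(x) = R_A - w * x = 64.0 - 16 * 7
= -48.0 kN

-48.0 kN


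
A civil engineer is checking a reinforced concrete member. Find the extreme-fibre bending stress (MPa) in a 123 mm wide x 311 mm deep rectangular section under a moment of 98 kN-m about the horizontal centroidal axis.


I = b * h^3 / 12 = 123 * 311^3 / 12 = 308322367.75 mm^4
y = h / 2 = 311 / 2 = 155.5 mm
M = 98 kN-m = 98000000.0 N-mm
sigma = M * y / I = 98000000.0 * 155.5 / 308322367.75
= 49.43 MPa

49.43 MPa


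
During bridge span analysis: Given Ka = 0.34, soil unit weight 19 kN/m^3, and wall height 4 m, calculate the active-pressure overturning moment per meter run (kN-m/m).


Pa = 0.5 * Ka * gamma * H^2
= 0.5 * 0.34 * 19 * 4^2
= 51.68 kN/m
Arm = H / 3 = 4 / 3 = 1.3333 m
Mo = Pa * arm = Pa * H / 3 = 51.68 * 4 / 3 = 68.9067 kN-m/m

68.9067 kN-m/m


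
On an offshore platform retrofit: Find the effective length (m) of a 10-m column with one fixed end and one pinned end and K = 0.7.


L_eff = K * L
= 0.7 * 10
= 7.0 m

7.0 m


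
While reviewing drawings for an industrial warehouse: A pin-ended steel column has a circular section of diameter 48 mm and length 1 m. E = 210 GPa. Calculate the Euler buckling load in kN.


I = pi * d^4 / 64 = 260576.26 mm^4
L = 1000.0 mm
P_cr = pi^2 * E * I / L^2
= 9.8696 * 210000.0 * 260576.26 / 1000.0^2
= 540074.77 N = 540.0748 kN

540.0748 kN


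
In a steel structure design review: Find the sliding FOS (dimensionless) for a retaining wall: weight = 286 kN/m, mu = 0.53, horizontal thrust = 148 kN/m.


Resisting force = mu * W = 0.53 * 286 = 151.58 kN/m
FOS = Resisting / Driving = 151.58 / 148
= 1.0242 (dimensionless)

1.0242 (dimensionless)


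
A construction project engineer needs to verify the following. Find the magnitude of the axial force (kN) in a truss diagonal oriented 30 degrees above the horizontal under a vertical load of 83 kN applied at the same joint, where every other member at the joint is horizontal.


At the joint, only the diagonal has a vertical component, so vertical equilibrium gives:
F * sin(30) = 83
F = 83 / sin(30)
= 83 / 0.5
= 166.0 kN

166.0 kN


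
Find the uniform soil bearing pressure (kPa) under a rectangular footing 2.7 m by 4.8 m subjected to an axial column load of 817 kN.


A = 2.7 * 4.8 = 12.96 m^2
q = P / A = 817 / 12.96
= 63.0401 kPa

63.0401 kPa


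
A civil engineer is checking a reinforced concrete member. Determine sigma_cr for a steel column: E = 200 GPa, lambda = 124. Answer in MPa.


sigma_cr = pi^2 * E / lambda^2
= 9.8696 * 200000.0 / 124^2
= 9.8696 * 200000.0 / 15376
= 128.3767 MPa

128.3767 MPa


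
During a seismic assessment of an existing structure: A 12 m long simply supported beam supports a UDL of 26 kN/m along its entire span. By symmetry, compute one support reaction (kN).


Total load = w * L = 26 * 12 = 312 kN
By symmetry, each reaction R = total / 2 = 312 / 2 = 156.0 kN

156.0 kN


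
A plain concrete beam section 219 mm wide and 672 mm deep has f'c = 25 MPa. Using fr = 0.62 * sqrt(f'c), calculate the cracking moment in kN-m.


fr = 0.62 * sqrt(25) = 0.62 * 5.0 = 3.1 MPa
I = 219 * 672^3 / 12 = 5538226176.0 mm^4
y_t = 336.0 mm
M_cr = fr * I / y_t = 3.1 * 5538226176.0 / 336.0 N-mm
= 51.0967 kN-m

51.0967 kN-m


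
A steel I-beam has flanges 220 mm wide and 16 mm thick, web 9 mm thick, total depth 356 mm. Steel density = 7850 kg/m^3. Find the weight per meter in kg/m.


A_flanges = 2 * 220 * 16 = 7040 mm^2
A_web = (356 - 2 * 16) * 9 = 2916 mm^2
A_total = 7040 + 2916 = 9956 mm^2 = 0.009956 m^2
Weight = rho * A = 7850 * 0.009956 = 78.1546 kg/m

78.1546 kg/m
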